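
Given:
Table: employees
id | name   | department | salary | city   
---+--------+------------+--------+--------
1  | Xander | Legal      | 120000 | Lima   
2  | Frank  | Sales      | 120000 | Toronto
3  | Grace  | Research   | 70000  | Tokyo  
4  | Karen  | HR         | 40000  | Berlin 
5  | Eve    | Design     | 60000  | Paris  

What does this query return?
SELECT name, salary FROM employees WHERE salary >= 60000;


Filtering: salary >= 60000
Matching: 4 rows

4 rows:
Xander, 120000
Frank, 120000
Grace, 70000
Eve, 60000


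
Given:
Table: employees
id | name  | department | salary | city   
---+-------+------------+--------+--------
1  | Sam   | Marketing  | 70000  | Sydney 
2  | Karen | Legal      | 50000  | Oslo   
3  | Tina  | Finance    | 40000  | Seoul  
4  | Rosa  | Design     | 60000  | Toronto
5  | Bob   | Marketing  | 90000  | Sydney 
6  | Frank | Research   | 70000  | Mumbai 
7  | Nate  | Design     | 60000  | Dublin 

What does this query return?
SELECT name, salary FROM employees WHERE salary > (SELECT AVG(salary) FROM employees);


Subquery: AVG(salary) = 62857.14
Filtering: salary > 62857.14
  Sam (70000) -> MATCH
  Bob (90000) -> MATCH
  Frank (70000) -> MATCH


3 rows:
Sam, 70000
Bob, 90000
Frank, 70000


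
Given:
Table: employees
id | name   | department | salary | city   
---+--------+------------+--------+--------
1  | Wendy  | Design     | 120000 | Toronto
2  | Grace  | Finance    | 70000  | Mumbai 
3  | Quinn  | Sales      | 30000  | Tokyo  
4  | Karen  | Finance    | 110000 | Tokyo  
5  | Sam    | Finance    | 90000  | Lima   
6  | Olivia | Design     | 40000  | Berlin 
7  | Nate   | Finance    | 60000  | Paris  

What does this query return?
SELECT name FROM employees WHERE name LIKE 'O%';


LIKE 'O%' matches names starting with 'O'
Matching: 1

1 rows:
Olivia


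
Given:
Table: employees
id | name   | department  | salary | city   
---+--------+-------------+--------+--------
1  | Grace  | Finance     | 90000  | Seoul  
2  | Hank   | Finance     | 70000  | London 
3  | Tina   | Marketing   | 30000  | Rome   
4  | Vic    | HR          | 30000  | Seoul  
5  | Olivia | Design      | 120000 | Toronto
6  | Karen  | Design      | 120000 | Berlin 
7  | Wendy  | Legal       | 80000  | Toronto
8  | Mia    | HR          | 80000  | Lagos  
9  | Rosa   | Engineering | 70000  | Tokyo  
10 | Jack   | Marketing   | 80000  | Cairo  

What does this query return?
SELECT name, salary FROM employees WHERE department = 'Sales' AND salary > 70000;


Filtering: department = 'Sales' AND salary > 70000
Matching: 0 rows

Empty result set (0 rows)


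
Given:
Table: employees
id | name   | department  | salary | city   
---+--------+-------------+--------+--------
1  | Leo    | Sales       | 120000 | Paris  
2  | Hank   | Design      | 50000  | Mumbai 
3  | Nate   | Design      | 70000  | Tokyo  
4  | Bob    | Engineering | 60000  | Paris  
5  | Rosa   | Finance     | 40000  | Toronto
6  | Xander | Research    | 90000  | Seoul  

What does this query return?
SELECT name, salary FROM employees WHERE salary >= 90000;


Filtering: salary >= 90000
Matching: 2 rows

2 rows:
Leo, 120000
Xander, 90000


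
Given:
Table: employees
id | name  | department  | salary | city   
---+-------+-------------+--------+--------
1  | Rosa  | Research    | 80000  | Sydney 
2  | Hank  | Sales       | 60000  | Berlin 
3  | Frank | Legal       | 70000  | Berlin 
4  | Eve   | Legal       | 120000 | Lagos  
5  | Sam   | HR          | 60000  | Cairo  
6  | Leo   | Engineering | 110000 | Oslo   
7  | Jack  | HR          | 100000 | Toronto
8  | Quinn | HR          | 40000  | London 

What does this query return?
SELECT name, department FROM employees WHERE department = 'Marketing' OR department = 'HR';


Filtering: department = 'Marketing' OR 'HR'
Matching: 3 rows

3 rows:
Sam, HR
Jack, HR
Quinn, HR


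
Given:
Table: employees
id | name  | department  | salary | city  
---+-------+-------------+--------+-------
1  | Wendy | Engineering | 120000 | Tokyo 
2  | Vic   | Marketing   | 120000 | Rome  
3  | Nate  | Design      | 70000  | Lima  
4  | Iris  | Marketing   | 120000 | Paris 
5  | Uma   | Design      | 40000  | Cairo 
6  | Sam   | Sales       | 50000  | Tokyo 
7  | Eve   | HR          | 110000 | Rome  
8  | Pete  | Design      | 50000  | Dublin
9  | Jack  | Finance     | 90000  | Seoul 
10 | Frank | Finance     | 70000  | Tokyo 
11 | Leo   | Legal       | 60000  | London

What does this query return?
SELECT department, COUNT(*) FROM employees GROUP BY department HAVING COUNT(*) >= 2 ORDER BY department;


Groups with count >= 2:
  Design: 3 -> PASS
  Finance: 2 -> PASS
  Marketing: 2 -> PASS
  Engineering: 1 -> filtered out
  HR: 1 -> filtered out
  Legal: 1 -> filtered out
  Sales: 1 -> filtered out


3 groups:
Design, 3
Finance, 2
Marketing, 2


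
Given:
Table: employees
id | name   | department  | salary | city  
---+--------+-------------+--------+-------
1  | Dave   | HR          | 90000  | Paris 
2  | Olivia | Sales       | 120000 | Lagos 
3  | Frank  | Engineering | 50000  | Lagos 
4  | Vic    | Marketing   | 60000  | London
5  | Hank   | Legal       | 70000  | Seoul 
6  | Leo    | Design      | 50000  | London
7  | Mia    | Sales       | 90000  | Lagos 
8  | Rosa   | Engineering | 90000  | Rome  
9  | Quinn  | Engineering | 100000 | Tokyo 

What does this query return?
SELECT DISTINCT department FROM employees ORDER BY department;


All 'department' values (row order): HR, Sales, Engineering, Marketing, Legal, Design, Sales, Engineering, Engineering
Removing duplicates leaves 6 unique value(s).

6 values:
Design
Engineering
HR
Legal
Marketing
Sales


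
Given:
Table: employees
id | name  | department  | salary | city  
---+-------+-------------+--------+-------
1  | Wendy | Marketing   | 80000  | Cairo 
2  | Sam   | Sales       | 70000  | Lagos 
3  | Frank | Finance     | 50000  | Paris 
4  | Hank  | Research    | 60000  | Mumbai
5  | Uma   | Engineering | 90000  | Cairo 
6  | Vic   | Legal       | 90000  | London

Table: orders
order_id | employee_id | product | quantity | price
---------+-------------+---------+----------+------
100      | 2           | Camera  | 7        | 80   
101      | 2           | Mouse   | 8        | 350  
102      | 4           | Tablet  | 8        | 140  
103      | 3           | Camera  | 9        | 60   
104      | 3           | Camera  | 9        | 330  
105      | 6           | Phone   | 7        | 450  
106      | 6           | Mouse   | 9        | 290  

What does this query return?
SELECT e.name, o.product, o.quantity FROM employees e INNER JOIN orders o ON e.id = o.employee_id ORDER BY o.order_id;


Joining employees.id = orders.employee_id:
  employee Sam (id=2) -> order Camera
  employee Sam (id=2) -> order Mouse
  employee Hank (id=4) -> order Tablet
  employee Frank (id=3) -> order Camera
  employee Frank (id=3) -> order Camera
  employee Vic (id=6) -> order Phone
  employee Vic (id=6) -> order Mouse


7 rows:
Sam, Camera, 7
Sam, Mouse, 8
Hank, Tablet, 8
Frank, Camera, 9
Frank, Camera, 9
Vic, Phone, 7
Vic, Mouse, 9


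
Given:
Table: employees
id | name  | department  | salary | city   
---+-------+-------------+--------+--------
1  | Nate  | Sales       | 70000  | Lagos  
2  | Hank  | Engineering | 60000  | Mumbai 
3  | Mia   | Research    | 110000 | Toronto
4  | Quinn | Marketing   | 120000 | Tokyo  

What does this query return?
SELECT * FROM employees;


SELECT * returns all 4 rows with all columns

4 rows:
1, Nate, Sales, 70000, Lagos
2, Hank, Engineering, 60000, Mumbai
3, Mia, Research, 110000, Toronto
4, Quinn, Marketing, 120000, Tokyo


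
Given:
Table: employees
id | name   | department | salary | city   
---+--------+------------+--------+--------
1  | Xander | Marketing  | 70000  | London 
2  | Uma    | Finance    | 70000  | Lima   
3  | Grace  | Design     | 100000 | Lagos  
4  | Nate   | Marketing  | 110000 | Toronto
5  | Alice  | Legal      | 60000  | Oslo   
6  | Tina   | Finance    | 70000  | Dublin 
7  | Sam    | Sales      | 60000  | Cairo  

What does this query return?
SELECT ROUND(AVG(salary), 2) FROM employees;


SUM(salary) = 540000
COUNT = 7
ROUND(AVG, 2) = ROUND(540000 / 7, 2) = 77142.86

77142.86


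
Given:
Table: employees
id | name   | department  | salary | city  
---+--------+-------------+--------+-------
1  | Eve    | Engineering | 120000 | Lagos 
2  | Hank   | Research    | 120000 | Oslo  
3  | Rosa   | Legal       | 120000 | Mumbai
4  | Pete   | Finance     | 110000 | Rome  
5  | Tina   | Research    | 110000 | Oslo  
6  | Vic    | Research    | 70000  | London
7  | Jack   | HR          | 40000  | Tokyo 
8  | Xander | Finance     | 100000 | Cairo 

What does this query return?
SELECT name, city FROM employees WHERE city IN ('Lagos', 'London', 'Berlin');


Filtering: city IN ('Lagos', 'London', 'Berlin')
Matching: 2 rows

2 rows:
Eve, Lagos
Vic, London


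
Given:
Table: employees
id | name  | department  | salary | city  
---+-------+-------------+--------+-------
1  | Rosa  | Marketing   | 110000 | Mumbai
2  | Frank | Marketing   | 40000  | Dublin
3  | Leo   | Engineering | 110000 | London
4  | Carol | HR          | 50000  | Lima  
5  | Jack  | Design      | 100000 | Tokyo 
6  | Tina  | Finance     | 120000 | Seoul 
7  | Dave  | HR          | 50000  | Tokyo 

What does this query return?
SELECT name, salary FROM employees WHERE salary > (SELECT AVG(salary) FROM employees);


Subquery: AVG(salary) = 82857.14
Filtering: salary > 82857.14
  Rosa (110000) -> MATCH
  Leo (110000) -> MATCH
  Jack (100000) -> MATCH
  Tina (120000) -> MATCH


4 rows:
Rosa, 110000
Leo, 110000
Jack, 100000
Tina, 120000


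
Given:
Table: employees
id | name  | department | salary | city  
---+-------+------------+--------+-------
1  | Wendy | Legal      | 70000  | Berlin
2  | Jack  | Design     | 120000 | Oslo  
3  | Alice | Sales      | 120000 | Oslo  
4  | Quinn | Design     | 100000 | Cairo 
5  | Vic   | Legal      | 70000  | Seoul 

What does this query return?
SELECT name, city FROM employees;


Projecting columns: name, city

5 rows:
Wendy, Berlin
Jack, Oslo
Alice, Oslo
Quinn, Cairo
Vic, Seoul


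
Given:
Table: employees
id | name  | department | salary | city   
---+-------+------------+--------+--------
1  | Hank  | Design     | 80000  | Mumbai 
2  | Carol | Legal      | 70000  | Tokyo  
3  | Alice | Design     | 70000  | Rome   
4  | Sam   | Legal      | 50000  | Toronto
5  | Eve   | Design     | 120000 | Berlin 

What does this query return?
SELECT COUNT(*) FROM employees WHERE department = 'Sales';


Counting rows where department = 'Sales'


0


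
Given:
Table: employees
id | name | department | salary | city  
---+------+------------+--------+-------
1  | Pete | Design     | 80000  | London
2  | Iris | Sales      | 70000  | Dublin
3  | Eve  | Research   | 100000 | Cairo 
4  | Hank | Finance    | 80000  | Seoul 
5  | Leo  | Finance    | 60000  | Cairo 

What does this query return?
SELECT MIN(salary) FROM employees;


Salaries: 80000, 70000, 100000, 80000, 60000
MIN = 60000

60000


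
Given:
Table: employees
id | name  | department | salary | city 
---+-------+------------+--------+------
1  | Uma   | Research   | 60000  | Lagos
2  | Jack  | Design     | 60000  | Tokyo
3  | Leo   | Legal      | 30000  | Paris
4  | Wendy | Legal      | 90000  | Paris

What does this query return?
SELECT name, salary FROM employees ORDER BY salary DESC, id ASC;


Sorting by salary DESC, then id ASC for ties

4 rows:
Wendy, 90000
Uma, 60000
Jack, 60000
Leo, 30000


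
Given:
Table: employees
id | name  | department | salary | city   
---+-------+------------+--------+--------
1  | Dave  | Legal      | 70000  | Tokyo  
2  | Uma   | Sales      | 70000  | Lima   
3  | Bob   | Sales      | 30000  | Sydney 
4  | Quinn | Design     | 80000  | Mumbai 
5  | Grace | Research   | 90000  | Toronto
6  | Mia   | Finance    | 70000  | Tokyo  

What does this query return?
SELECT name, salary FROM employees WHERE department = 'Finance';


Filtering: department = 'Finance'
Matching rows: 1

1 rows:
Mia, 70000


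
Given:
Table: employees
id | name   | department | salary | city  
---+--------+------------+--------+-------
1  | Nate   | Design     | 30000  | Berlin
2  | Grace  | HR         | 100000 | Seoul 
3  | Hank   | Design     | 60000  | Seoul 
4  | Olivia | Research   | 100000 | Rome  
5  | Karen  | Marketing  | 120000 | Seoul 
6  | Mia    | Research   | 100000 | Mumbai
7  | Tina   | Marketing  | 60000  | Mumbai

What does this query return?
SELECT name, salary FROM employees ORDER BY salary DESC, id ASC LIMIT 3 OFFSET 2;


Sort by salary DESC (id ASC tiebreak), then skip 2 and take 3
Rows 3 through 5

3 rows:
Olivia, 100000
Mia, 100000
Hank, 60000


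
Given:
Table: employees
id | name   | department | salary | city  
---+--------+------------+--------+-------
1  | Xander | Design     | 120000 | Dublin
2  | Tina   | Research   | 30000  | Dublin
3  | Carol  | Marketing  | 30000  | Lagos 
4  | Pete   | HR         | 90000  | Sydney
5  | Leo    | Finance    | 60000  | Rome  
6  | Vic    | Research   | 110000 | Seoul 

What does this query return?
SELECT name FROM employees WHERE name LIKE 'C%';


LIKE 'C%' matches names starting with 'C'
Matching: 1

1 rows:
Carol


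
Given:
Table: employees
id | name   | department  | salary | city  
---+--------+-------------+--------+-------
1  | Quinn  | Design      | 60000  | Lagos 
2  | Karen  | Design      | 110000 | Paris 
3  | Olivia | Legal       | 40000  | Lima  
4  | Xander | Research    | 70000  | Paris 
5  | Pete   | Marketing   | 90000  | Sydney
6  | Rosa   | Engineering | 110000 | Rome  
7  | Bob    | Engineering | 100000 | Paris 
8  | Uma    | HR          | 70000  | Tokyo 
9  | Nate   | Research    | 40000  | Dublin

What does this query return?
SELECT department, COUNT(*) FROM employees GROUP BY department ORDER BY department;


Assigning each row to its department group:
  Quinn -> Design
  Karen -> Design
  Olivia -> Legal
  Xander -> Research
  Pete -> Marketing
  Rosa -> Engineering
  Bob -> Engineering
  Uma -> HR
  Nate -> Research


6 groups:
Design, 2
Engineering, 2
HR, 1
Legal, 1
Marketing, 1
Research, 2


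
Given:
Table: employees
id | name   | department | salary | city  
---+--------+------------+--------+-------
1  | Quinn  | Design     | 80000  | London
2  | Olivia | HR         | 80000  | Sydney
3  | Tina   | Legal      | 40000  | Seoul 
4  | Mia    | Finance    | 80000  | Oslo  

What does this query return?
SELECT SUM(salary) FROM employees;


SUM(salary) = 80000 + 80000 + 40000 + 80000 = 280000

280000


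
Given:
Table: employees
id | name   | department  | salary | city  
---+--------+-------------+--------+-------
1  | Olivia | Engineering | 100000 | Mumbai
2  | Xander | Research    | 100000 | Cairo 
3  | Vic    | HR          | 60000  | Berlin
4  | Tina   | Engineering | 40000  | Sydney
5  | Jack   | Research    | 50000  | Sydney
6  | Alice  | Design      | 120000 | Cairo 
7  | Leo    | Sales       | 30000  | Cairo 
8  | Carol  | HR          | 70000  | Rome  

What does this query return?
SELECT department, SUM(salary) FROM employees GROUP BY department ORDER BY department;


Summing salary within each department:
  Design: 120000 = 120000
  Engineering: 100000 + 40000 = 140000
  HR: 60000 + 70000 = 130000
  Research: 100000 + 50000 = 150000
  Sales: 30000 = 30000


5 groups:
Design, 120000
Engineering, 140000
HR, 130000
Research, 150000
Sales, 30000


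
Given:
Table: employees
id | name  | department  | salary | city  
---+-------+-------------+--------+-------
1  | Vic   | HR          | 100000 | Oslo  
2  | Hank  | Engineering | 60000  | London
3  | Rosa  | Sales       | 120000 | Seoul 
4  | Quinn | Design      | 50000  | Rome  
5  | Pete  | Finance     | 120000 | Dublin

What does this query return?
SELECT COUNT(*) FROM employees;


COUNT(*) counts all rows

5


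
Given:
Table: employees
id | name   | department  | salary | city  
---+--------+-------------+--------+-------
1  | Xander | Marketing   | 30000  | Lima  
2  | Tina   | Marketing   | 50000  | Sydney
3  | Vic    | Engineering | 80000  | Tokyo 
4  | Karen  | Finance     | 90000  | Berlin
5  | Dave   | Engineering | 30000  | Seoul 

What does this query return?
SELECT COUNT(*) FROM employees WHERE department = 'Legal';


Counting rows where department = 'Legal'


0


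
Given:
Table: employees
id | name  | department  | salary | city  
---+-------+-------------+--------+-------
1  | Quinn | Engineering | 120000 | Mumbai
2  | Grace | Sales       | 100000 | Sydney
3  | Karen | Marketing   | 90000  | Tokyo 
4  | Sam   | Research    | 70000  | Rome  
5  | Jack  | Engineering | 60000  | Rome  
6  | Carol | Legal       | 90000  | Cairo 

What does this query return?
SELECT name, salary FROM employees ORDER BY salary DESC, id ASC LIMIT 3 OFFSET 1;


Sort by salary DESC (id ASC tiebreak), then skip 1 and take 3
Rows 2 through 4

3 rows:
Grace, 100000
Karen, 90000
Carol, 90000


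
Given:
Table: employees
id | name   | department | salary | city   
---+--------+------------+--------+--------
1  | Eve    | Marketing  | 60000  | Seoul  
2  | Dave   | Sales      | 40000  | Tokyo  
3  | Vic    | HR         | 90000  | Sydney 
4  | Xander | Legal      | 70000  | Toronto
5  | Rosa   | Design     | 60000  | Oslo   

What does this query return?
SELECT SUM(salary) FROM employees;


SUM(salary) = 60000 + 40000 + 90000 + 70000 + 60000 = 320000

320000


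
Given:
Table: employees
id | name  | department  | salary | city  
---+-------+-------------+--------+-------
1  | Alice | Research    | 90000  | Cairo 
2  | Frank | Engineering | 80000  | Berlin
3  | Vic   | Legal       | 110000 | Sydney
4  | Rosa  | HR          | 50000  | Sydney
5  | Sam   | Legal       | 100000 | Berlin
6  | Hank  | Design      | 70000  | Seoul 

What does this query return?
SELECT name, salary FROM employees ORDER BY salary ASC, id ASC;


Sorting by salary ASC, then id ASC for ties

6 rows:
Rosa, 50000
Hank, 70000
Frank, 80000
Alice, 90000
Sam, 100000
Vic, 110000


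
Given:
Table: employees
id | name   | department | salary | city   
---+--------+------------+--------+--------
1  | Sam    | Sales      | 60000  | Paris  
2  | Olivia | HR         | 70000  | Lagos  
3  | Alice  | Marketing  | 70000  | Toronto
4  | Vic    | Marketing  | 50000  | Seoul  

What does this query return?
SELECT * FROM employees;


SELECT * returns all 4 rows with all columns

4 rows:
1, Sam, Sales, 60000, Paris
2, Olivia, HR, 70000, Lagos
3, Alice, Marketing, 70000, Toronto
4, Vic, Marketing, 50000, Seoul


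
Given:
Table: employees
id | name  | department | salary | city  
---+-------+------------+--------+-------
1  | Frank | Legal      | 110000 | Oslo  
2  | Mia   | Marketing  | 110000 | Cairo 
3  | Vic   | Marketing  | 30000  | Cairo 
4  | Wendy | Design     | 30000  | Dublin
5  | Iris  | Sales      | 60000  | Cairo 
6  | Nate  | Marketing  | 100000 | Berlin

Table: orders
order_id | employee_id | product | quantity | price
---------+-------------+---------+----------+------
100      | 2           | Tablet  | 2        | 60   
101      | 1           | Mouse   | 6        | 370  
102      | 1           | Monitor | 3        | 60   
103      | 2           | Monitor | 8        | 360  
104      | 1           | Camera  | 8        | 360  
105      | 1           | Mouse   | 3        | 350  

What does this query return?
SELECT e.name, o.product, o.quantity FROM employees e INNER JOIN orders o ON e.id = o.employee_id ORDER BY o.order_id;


Joining employees.id = orders.employee_id:
  employee Mia (id=2) -> order Tablet
  employee Frank (id=1) -> order Mouse
  employee Frank (id=1) -> order Monitor
  employee Mia (id=2) -> order Monitor
  employee Frank (id=1) -> order Camera
  employee Frank (id=1) -> order Mouse


6 rows:
Mia, Tablet, 2
Frank, Mouse, 6
Frank, Monitor, 3
Mia, Monitor, 8
Frank, Camera, 8
Frank, Mouse, 3


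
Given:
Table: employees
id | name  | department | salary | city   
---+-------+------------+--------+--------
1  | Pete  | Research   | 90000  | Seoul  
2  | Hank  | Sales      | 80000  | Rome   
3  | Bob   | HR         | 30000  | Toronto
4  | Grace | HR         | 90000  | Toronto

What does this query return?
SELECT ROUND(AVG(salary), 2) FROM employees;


SUM(salary) = 290000
COUNT = 4
ROUND(AVG, 2) = ROUND(290000 / 4, 2) = 72500.0

72500.0


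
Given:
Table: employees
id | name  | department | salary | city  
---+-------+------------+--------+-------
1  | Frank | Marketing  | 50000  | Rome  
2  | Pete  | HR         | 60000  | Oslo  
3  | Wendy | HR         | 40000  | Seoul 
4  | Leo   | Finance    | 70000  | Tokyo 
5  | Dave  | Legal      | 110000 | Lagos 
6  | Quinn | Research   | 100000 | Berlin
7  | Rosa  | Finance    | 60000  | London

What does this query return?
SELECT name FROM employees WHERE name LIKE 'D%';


LIKE 'D%' matches names starting with 'D'
Matching: 1

1 rows:
Dave


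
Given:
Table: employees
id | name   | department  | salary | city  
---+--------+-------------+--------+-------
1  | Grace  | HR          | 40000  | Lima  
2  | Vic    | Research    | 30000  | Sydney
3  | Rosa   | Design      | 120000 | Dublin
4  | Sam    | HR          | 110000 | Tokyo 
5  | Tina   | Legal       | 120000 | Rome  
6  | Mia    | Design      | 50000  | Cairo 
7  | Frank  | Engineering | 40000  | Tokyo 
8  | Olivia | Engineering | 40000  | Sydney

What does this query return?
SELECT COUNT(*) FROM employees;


COUNT(*) counts all rows

8


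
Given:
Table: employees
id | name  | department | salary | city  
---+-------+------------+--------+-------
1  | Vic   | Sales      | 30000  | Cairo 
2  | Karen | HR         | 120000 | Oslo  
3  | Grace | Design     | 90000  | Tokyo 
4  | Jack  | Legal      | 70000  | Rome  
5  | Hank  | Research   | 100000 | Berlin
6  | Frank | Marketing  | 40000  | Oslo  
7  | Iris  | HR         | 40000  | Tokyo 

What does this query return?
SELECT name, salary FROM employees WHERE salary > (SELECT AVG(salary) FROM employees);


Subquery: AVG(salary) = 70000.0
Filtering: salary > 70000.0
  Karen (120000) -> MATCH
  Grace (90000) -> MATCH
  Hank (100000) -> MATCH


3 rows:
Karen, 120000
Grace, 90000
Hank, 100000


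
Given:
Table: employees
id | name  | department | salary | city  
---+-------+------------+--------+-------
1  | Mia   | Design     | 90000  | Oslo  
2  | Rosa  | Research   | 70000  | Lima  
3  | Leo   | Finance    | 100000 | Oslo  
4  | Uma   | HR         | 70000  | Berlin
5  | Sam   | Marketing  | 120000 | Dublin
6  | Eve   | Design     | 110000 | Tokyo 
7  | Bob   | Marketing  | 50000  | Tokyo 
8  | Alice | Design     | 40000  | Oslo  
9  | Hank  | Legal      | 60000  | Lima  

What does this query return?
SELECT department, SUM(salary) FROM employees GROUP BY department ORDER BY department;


Summing salary within each department:
  Design: 90000 + 110000 + 40000 = 240000
  Finance: 100000 = 100000
  HR: 70000 = 70000
  Legal: 60000 = 60000
  Marketing: 120000 + 50000 = 170000
  Research: 70000 = 70000


6 groups:
Design, 240000
Finance, 100000
HR, 70000
Legal, 60000
Marketing, 170000
Research, 70000


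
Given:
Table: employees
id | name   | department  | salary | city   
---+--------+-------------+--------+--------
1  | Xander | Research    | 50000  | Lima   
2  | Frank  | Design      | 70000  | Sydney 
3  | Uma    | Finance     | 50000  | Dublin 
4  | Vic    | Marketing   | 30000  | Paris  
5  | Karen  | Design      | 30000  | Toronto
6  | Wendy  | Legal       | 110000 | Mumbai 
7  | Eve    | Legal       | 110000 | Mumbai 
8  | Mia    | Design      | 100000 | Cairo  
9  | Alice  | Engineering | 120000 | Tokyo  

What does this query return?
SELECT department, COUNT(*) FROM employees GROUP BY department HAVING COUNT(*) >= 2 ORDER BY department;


Groups with count >= 2:
  Design: 3 -> PASS
  Legal: 2 -> PASS
  Engineering: 1 -> filtered out
  Finance: 1 -> filtered out
  Marketing: 1 -> filtered out
  Research: 1 -> filtered out


2 groups:
Design, 3
Legal, 2


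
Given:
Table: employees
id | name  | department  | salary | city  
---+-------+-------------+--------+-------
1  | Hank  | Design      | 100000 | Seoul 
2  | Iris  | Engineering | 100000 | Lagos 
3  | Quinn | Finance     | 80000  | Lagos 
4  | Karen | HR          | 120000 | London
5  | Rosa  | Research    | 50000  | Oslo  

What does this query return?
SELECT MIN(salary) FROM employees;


Salaries: 100000, 100000, 80000, 120000, 50000
MIN = 50000

50000


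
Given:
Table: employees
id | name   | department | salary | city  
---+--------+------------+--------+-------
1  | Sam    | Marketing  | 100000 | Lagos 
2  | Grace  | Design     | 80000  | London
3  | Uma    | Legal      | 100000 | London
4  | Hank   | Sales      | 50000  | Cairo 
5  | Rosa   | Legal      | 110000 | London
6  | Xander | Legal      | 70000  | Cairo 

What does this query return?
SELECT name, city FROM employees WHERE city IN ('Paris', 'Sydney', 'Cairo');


Filtering: city IN ('Paris', 'Sydney', 'Cairo')
Matching: 2 rows

2 rows:
Hank, Cairo
Xander, Cairo


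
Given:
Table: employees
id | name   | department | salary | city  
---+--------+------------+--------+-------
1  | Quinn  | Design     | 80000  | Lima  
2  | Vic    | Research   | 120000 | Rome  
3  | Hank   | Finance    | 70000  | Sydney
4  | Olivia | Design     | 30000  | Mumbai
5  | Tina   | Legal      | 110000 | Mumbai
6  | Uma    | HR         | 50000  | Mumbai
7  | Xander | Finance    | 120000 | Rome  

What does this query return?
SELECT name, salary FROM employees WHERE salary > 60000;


Filtering: salary > 60000
Matching: 5 rows

5 rows:
Quinn, 80000
Vic, 120000
Hank, 70000
Tina, 110000
Xander, 120000


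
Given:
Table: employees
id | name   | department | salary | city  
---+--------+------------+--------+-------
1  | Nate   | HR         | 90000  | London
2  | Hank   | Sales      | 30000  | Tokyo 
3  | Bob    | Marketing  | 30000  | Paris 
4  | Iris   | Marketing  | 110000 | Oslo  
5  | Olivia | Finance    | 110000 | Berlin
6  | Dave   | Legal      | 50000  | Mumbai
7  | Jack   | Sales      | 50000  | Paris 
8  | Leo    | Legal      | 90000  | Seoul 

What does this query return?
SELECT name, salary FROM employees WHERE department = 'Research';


Filtering: department = 'Research'
Matching rows: 0

Empty result set (0 rows)


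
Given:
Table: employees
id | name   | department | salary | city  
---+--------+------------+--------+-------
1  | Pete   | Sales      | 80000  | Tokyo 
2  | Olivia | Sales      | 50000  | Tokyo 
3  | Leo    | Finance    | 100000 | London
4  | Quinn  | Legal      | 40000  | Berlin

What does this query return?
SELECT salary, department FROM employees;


Projecting columns: salary, department

4 rows:
80000, Sales
50000, Sales
100000, Finance
40000, Legal


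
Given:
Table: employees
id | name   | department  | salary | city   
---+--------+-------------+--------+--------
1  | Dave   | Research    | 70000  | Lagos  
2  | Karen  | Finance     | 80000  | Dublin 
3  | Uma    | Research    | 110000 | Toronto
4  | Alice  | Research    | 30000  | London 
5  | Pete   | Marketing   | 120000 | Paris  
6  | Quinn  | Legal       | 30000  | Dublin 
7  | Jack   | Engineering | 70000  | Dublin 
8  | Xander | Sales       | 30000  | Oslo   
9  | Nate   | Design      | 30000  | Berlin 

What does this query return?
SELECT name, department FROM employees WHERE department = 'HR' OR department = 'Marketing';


Filtering: department = 'HR' OR 'Marketing'
Matching: 1 rows

1 rows:
Pete, Marketing


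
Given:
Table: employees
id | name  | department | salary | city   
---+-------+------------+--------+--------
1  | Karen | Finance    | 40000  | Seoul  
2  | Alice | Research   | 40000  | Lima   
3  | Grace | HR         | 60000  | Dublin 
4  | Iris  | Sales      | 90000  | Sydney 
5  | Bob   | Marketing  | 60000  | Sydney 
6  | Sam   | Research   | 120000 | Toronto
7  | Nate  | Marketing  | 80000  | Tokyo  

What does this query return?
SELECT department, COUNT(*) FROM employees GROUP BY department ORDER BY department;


Assigning each row to its department group:
  Karen -> Finance
  Alice -> Research
  Grace -> HR
  Iris -> Sales
  Bob -> Marketing
  Sam -> Research
  Nate -> Marketing


5 groups:
Finance, 1
HR, 1
Marketing, 2
Research, 2
Sales, 1


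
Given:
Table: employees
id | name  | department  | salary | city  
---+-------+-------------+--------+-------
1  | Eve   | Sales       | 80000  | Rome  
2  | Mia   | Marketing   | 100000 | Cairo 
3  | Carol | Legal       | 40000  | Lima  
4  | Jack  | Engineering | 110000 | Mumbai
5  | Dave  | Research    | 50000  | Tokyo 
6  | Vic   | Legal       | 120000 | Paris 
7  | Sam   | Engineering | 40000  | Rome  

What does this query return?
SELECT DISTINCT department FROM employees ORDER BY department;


All 'department' values (row order): Sales, Marketing, Legal, Engineering, Research, Legal, Engineering
Removing duplicates leaves 5 unique value(s).

5 values:
Engineering
Legal
Marketing
Research
Sales


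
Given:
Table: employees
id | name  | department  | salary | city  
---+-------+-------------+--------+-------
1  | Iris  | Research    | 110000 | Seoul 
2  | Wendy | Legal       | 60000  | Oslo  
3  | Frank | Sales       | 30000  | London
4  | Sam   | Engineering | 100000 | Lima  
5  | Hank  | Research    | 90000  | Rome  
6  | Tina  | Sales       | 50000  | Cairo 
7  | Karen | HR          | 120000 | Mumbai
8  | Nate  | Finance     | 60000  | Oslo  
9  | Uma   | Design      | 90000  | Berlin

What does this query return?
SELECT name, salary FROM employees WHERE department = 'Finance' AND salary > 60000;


Filtering: department = 'Finance' AND salary > 60000
Matching: 0 rows

Empty result set (0 rows)


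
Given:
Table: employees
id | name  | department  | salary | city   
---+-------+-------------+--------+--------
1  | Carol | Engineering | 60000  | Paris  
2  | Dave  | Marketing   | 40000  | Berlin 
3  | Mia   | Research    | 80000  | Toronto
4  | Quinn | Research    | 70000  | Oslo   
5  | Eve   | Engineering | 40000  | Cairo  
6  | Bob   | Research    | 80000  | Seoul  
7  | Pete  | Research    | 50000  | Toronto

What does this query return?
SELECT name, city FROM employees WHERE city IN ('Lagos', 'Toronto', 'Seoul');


Filtering: city IN ('Lagos', 'Toronto', 'Seoul')
Matching: 3 rows

3 rows:
Mia, Toronto
Bob, Seoul
Pete, Toronto


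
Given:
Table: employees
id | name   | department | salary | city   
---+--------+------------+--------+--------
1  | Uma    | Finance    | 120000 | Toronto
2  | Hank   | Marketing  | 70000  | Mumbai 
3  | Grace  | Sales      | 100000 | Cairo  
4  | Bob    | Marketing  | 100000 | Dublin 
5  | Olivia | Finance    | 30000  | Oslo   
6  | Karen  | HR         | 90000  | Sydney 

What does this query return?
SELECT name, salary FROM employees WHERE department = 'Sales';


Filtering: department = 'Sales'
Matching rows: 1

1 rows:
Grace, 100000


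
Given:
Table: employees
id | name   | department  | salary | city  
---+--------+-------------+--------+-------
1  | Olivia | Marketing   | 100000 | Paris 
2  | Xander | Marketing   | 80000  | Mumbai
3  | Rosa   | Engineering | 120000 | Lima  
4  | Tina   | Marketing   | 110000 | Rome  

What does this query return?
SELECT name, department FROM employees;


Projecting columns: name, department

4 rows:
Olivia, Marketing
Xander, Marketing
Rosa, Engineering
Tina, Marketing


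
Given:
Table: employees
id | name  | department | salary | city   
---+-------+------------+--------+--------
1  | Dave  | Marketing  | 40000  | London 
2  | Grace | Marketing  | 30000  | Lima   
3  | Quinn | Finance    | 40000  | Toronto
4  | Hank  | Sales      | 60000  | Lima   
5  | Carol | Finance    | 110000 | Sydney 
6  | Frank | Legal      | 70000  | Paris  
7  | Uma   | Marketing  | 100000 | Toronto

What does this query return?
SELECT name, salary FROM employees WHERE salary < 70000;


Filtering: salary < 70000
Matching: 4 rows

4 rows:
Dave, 40000
Grace, 30000
Quinn, 40000
Hank, 60000


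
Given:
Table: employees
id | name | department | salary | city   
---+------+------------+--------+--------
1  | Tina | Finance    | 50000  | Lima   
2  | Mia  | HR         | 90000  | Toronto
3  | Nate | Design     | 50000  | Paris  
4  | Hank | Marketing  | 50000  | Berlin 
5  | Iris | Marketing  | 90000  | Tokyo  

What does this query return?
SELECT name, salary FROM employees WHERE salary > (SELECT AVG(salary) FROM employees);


Subquery: AVG(salary) = 66000.0
Filtering: salary > 66000.0
  Mia (90000) -> MATCH
  Iris (90000) -> MATCH


2 rows:
Mia, 90000
Iris, 90000


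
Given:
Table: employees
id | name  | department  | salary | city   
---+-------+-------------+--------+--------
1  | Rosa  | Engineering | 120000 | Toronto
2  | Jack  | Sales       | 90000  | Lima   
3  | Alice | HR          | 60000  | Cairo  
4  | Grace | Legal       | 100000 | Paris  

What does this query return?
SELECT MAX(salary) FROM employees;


Salaries: 120000, 90000, 60000, 100000
MAX = 120000

120000


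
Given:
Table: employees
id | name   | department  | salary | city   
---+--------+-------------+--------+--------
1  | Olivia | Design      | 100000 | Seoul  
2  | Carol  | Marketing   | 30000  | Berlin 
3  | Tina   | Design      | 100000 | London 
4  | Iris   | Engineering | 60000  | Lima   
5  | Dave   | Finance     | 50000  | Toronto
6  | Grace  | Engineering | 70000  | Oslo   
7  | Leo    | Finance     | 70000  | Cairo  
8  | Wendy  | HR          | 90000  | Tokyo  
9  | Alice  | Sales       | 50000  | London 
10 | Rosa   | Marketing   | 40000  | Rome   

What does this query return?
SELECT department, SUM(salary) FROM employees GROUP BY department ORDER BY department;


Summing salary within each department:
  Design: 100000 + 100000 = 200000
  Engineering: 60000 + 70000 = 130000
  Finance: 50000 + 70000 = 120000
  HR: 90000 = 90000
  Marketing: 30000 + 40000 = 70000
  Sales: 50000 = 50000


6 groups:
Design, 200000
Engineering, 130000
Finance, 120000
HR, 90000
Marketing, 70000
Sales, 50000


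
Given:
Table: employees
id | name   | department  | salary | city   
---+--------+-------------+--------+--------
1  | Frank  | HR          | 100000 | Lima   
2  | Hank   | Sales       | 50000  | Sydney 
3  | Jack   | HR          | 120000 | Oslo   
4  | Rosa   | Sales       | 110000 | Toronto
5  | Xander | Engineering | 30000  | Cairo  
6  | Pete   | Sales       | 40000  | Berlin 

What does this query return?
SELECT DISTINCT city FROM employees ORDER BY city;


All 'city' values (row order): Lima, Sydney, Oslo, Toronto, Cairo, Berlin
Removing duplicates leaves 6 unique value(s).

6 values:
Berlin
Cairo
Lima
Oslo
Sydney
Toronto


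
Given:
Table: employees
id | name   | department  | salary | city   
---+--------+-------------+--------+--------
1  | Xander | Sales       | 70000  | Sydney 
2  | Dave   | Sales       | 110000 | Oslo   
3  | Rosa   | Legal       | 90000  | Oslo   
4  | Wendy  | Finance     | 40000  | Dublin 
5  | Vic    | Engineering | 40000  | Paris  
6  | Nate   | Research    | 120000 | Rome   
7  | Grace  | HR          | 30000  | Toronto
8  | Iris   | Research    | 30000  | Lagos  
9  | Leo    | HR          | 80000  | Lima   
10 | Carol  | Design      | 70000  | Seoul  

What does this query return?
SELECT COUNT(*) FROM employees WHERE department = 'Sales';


Counting rows where department = 'Sales'
  Xander -> MATCH
  Dave -> MATCH


2


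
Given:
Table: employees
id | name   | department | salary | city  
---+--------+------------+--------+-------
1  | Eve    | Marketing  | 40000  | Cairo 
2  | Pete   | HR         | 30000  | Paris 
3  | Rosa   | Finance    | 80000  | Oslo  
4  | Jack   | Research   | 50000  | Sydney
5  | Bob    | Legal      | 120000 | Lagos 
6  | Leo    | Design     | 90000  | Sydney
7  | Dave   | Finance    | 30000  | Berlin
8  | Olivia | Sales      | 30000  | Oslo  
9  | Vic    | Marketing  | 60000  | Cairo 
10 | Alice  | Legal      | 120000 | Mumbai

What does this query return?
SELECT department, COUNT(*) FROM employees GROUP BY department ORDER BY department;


Assigning each row to its department group:
  Eve -> Marketing
  Pete -> HR
  Rosa -> Finance
  Jack -> Research
  Bob -> Legal
  Leo -> Design
  Dave -> Finance
  Olivia -> Sales
  Vic -> Marketing
  Alice -> Legal


7 groups:
Design, 1
Finance, 2
HR, 1
Legal, 2
Marketing, 2
Research, 1
Sales, 1


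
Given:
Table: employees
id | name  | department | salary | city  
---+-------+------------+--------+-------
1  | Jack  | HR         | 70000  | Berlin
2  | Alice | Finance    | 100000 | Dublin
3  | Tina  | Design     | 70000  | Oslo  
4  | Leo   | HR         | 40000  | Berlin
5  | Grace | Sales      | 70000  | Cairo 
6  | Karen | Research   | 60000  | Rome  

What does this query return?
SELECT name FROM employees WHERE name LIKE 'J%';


LIKE 'J%' matches names starting with 'J'
Matching: 1

1 rows:
Jack


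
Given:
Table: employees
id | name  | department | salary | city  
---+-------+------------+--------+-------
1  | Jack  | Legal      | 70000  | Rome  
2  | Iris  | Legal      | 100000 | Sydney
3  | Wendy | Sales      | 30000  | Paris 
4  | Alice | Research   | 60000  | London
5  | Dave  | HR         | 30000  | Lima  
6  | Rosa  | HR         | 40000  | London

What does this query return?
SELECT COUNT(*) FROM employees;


COUNT(*) counts all rows

6


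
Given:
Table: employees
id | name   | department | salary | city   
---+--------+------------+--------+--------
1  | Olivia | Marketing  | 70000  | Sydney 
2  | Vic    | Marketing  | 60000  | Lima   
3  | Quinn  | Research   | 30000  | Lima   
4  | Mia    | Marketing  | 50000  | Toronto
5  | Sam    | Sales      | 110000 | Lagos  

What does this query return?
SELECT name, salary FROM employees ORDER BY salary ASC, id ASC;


Sorting by salary ASC, then id ASC for ties

5 rows:
Quinn, 30000
Mia, 50000
Vic, 60000
Olivia, 70000
Sam, 110000


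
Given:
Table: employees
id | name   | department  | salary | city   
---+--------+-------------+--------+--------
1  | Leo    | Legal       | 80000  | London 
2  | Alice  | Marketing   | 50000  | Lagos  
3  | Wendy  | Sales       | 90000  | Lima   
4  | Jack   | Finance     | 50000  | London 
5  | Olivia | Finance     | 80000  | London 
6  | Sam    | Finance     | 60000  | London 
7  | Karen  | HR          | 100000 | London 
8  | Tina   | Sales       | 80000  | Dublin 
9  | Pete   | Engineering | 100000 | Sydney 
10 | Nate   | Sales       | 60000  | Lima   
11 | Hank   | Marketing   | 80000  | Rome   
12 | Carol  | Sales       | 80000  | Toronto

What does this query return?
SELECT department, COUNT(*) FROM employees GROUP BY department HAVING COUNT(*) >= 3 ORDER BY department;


Groups with count >= 3:
  Finance: 3 -> PASS
  Sales: 4 -> PASS
  Engineering: 1 -> filtered out
  HR: 1 -> filtered out
  Legal: 1 -> filtered out
  Marketing: 2 -> filtered out


2 groups:
Finance, 3
Sales, 4


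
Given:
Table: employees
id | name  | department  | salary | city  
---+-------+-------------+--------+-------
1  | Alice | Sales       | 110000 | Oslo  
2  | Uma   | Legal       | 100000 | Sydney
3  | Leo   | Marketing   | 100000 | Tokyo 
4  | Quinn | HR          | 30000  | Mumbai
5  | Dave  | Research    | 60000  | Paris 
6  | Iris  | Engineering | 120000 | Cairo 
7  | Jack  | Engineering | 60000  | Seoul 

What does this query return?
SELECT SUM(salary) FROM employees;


SUM(salary) = 110000 + 100000 + 100000 + 30000 + 60000 + 120000 + 60000 = 580000

580000


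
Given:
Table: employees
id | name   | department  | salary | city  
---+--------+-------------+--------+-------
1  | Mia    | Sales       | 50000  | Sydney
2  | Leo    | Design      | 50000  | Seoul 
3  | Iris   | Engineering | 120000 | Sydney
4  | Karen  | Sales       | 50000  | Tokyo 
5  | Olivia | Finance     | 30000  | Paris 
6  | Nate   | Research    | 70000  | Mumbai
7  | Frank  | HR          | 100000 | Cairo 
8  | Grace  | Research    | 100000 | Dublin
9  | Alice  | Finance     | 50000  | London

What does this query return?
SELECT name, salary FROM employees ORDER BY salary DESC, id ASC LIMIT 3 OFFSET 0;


Sort by salary DESC (id ASC tiebreak), then skip 0 and take 3
Rows 1 through 3

3 rows:
Iris, 120000
Frank, 100000
Grace, 100000


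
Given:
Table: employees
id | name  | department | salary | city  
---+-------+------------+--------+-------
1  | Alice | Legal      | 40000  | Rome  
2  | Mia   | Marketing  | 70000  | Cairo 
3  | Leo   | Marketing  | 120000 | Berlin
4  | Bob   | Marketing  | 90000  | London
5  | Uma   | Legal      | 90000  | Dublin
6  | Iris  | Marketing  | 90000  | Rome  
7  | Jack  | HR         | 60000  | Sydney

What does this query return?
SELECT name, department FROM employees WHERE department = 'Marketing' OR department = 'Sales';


Filtering: department = 'Marketing' OR 'Sales'
Matching: 4 rows

4 rows:
Mia, Marketing
Leo, Marketing
Bob, Marketing
Iris, Marketing
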